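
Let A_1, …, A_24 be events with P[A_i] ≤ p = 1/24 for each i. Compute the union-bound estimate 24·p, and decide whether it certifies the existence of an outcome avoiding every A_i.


Union bound: P[∪_{i=1}^{24} A_i] ≤ Σ_i P[A_i] ≤ 24·p = 24·(1/24) = 1.
Numerically: 1 ≈ 1.0000.
Is 1 < 1? NO.
Since the bound 1 is ≥ 1, the union bound is uninformative here; it does NOT by itself certify existence.

24·p = 1 ≈ 1.0000; existence NOT certified by the union bound.


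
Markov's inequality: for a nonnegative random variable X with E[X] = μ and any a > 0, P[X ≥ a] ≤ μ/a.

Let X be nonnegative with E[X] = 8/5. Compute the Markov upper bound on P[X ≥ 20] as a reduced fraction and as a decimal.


μ = E[X] = 8/5, a = 20.
Markov: P[X ≥ 20] ≤ μ/a = (8/5)/20 = 2/25.
Numerically: ≈ 0.08000.
(Since a = 20 > μ = 1.60000, the bound 2/25 is < 1 and informative.)

P[X ≥ 20] ≤ 2/25 ≈ 0.08000.


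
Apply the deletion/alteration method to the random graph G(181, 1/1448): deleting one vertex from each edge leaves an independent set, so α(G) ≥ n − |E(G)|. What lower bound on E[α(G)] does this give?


E[|E(G)|] = C(181, 2)·p = 16290 · (1/1448) = 45/4.
E[α(G)] ≥ n − E[|E(G)|] = 181 − 45/4 = 679/4.
Numerically: ≈ 169.750.
(This is only a lower bound; the true E[α(G)] may be larger.)

E[α(G)] ≥ 679/4 ≈ 169.750.


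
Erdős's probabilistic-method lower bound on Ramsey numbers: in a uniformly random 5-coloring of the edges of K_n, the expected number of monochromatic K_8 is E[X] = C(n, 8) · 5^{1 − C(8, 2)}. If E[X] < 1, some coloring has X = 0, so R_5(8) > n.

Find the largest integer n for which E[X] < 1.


We need C(n, 8) · 5^{1 − 28} < 1, i.e. C(n, 8) < 5^{28 − 1} = 7450580596923828125.
Check values of n near the boundary:
  n = 862: C(862, 8) = 7317951015318931845; 7317951015318931845 < 7450580596923828125? YES
  n = 863: C(863, 8) = 7386423071602617757; 7386423071602617757 < 7450580596923828125? YES
  n = 864: C(864, 8) = 7455455062926006708; 7455455062926006708 < 7450580596923828125? NO
The largest n with C(n, 8) < 7450580596923828125 is n = 863 (where E[X] = 7386423071602617757/7450580596923828125 ≈ 0.9913889). Hence R_5(8) > 863, i.e. R_5(8) ≥ 864.

Largest n = 863; hence R_5(8) > 863.


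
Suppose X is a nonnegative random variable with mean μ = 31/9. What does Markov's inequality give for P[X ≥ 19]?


μ = E[X] = 31/9, a = 19.
Markov: P[X ≥ 19] ≤ μ/a = (31/9)/19 = 31/171.
Numerically: ≈ 0.1813.
(Since a = 19 > μ = 3.4444, the bound 31/171 is < 1 and informative.)

P[X ≥ 19] ≤ 31/171 ≈ 0.1813.


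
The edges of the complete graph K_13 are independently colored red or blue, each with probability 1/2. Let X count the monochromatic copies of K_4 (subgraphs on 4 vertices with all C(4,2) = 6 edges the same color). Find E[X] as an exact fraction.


Let X = Σ_S X_S over the C(13, 4) = 715 subsets S of size 4, where X_S = 1 if the K_4 on S is monochromatic.
For a fixed S, the K_4 on S has C(4, 2) = 6 edges. P[all 6 edges red] = (1/2)^6, and likewise for blue, so P[monochromatic] = 2·(1/2)^6 = 2^{1 − 6} = 1/32.
By linearity of expectation: E[X] = C(13, 4) · 2^{1 − 6} = 715 · 1/32 = 715/32.
Numerically: E[X] ≈ 22.344.

E[X] = C(13,4)·2^(1−C(4,2)) = 715/32 ≈ 22.344.


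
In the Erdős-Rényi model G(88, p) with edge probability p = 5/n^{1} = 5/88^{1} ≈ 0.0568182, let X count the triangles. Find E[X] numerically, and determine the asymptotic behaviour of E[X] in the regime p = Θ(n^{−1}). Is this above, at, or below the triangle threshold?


Number of potential triangles: C(88, 3) = 109736.
Each occurs with probability p³ ≈ (0.0568182)³ ≈ 1.83426465e-04.
By linearity: E[X] = C(88, 3)·p³ ≈ 109736 · 1.83426465e-04 ≈ 20.128487.
Here α = 1, so p = 5/n is exactly at the triangle threshold p ~ 1/n. Asymptotically E[X] → c³/6 = 5³/6 = 125/6 ≈ 20.833333, a bounded constant. In this regime the triangle count is asymptotically Poisson(c³/6).

E[X] ≈ 20.128487; in regime p = Θ(1/n^{1}) E[X] stays bounded (at the triangle threshold p ~ 1/n).


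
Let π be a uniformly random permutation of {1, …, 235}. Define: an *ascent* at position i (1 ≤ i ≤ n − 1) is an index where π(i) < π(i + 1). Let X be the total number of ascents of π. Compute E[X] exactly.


Write X = Σ X_I over i = 1, …, 234, with X_I the indicator of one ascent.
There are 234 indicators.
For each fixed i, the pair (π(i), π(i+1)) is a uniformly random ordered pair of distinct values from {1, …, 235}; by symmetry P[π(i) < π(i+1)] = 1/2.
By linearity: E[X] = 234 · (1/2) = (235 − 1) · (1/2) = 117 ≈ 117.000000.

E[X] = 117 = 117.000000.


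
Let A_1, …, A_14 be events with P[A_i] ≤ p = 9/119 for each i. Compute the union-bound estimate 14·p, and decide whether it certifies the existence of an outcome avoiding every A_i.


Union bound: P[∪_{i=1}^{14} A_i] ≤ Σ_i P[A_i] ≤ 14·p = 14·(9/119) = 18/17.
Numerically: 18/17 ≈ 1.059.
Is 18/17 < 1? NO.
Since the bound 18/17 is ≥ 1, the union bound is uninformative here; it does NOT by itself certify existence.

14·p = 18/17 ≈ 1.059; existence NOT certified by the union bound.


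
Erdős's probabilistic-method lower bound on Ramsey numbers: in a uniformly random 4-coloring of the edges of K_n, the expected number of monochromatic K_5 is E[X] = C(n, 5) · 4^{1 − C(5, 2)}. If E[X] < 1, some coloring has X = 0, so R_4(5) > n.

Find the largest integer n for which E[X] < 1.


We need C(n, 5) · 4^{1 − 10} < 1, i.e. C(n, 5) < 4^{10 − 1} = 262144.
Check values of n near the boundary:
  n = 29: C(29, 5) = 118755; 118755 < 262144? YES
  n = 30: C(30, 5) = 142506; 142506 < 262144? YES
  n = 31: C(31, 5) = 169911; 169911 < 262144? YES
  n = 32: C(32, 5) = 201376; 201376 < 262144? YES
  n = 33: C(33, 5) = 237336; 237336 < 262144? YES
  n = 34: C(34, 5) = 278256; 278256 < 262144? NO
The largest n with C(n, 5) < 262144 is n = 33 (where E[X] = 29667/32768 ≈ 0.905365). Hence R_4(5) > 33, i.e. R_4(5) ≥ 34.

Largest n = 33; hence R_4(5) > 33.


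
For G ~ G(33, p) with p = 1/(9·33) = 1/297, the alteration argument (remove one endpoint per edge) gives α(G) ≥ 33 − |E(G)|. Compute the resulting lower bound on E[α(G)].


E[|E(G)|] = C(33, 2)·p = 528 · (1/297) = 16/9.
E[α(G)] ≥ n − E[|E(G)|] = 33 − 16/9 = 281/9.
Numerically: ≈ 31.222222.
(This is only a lower bound; the true E[α(G)] may be larger.)

E[α(G)] ≥ 281/9 ≈ 31.222222.


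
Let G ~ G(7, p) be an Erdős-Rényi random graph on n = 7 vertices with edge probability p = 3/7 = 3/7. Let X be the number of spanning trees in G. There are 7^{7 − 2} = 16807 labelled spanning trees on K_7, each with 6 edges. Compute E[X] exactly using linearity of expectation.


K_7 has 7^{7 − 2} = 16807 labelled spanning trees.
For each such spanning tree H, let X_H = 1 if all 6 edges of H are present in G. Then P[X_H = 1] = p^{6} = (3/7)^{6} = 729/117649.
By linearity: E[X] = Σ_H E[X_H] = 16807 · p^{6} = 16807 · 729/117649 = 729/7.
Numerically: E[X] ≈ 104.14.

E[X] = 16807 · (3/7)^{6} = 729/7 ≈ 104.14.


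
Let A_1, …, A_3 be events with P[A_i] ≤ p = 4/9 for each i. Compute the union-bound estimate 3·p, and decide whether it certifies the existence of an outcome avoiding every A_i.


Union bound: P[∪_{i=1}^{3} A_i] ≤ Σ_i P[A_i] ≤ 3·p = 3·(4/9) = 4/3.
Numerically: 4/3 ≈ 1.33333.
Is 4/3 < 1? NO.
Since the bound 4/3 is ≥ 1, the union bound is uninformative here; it does NOT by itself certify existence.

3·p = 4/3 ≈ 1.33333; existence NOT certified by the union bound.


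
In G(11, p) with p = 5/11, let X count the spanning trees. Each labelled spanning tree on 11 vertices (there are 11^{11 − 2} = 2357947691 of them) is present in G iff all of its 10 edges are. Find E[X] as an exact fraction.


K_11 has 11^{11 − 2} = 2357947691 labelled spanning trees.
For each such spanning tree H, let X_H = 1 if all 10 edges of H are present in G. Then P[X_H = 1] = p^{10} = (5/11)^{10} = 9765625/25937424601.
By linearity of expectation: E[X] = Σ_H E[X_H] = 2357947691 · p^{10} = 2357947691 · 9765625/25937424601 = 9765625/11.
Numerically: E[X] ≈ 887784.

E[X] = 2357947691 · (5/11)^{10} = 9765625/11 ≈ 887784.


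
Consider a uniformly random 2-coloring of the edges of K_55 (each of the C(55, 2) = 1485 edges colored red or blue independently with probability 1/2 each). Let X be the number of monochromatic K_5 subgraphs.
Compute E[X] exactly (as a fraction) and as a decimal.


Let X = Σ_S X_S over the C(55, 5) = 3478761 subsets S of size 5, where X_S = 1 if the K_5 on S is monochromatic.
For a fixed S, the K_5 on S has C(5, 2) = 10 edges. P[all 10 edges red] = (1/2)^10, and likewise for blue, so P[monochromatic] = 2·(1/2)^10 = 2^{1 − 10} = 1/512.
By linearity of expectation: E[X] = C(55, 5) · 2^{1 − 10} = 3478761 · 1/512 = 3478761/512.
Numerically: E[X] ≈ 6794.4551.

E[X] = C(55,5)·2^(1−C(5,2)) = 3478761/512 ≈ 6794.4551.


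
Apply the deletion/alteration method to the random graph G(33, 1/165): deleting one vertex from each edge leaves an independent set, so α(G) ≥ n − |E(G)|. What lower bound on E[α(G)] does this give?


E[|E(G)|] = C(33, 2)·p = 528 · (1/165) = 16/5.
E[α(G)] ≥ n − E[|E(G)|] = 33 − 16/5 = 149/5.
Numerically: ≈ 29.800000.
(This is only a lower bound; the true E[α(G)] may be larger.)

E[α(G)] ≥ 149/5 ≈ 29.800000.


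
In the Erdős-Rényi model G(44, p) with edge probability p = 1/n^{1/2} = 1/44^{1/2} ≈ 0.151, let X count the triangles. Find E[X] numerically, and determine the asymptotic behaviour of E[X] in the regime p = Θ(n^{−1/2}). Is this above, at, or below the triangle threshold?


Number of potential triangles: C(44, 3) = 13244.
Each occurs with probability p³ ≈ (0.151)³ ≈ 3.42627e-03.
By linearity: E[X] = C(44, 3)·p³ ≈ 13244 · 3.42627e-03 ≈ 45.377.
Since α = 1/2 < 1, p = c/n^{1/2} ≫ 1/n is above the triangle threshold p ~ 1/n. Asymptotically E[X] ~ (c³/6)·n^{3(1−α)} = (1³/6)·n^{1.5} → ∞; triangles are abundant w.h.p.

E[X] ≈ 45.377; in regime p = Θ(1/n^{1/2}) E[X] diverges (above the triangle threshold p ~ 1/n).


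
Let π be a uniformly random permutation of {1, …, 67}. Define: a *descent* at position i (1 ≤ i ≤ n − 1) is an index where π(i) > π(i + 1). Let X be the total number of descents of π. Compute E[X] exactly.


Write X = Σ X_I over i = 1, …, 66, with X_I the indicator of one descent.
There are 66 indicators.
For each fixed i, the pair (π(i), π(i+1)) is a uniformly random ordered pair of distinct values from {1, …, 67}; by symmetry P[π(i) > π(i+1)] = 1/2.
By linearity: E[X] = 66 · (1/2) = (67 − 1) · (1/2) = 33 ≈ 33.00000.

E[X] = 33 = 33.00000.


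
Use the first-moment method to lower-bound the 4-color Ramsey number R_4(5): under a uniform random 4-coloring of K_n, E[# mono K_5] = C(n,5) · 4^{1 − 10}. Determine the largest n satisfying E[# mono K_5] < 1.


We need C(n, 5) · 4^{1 − 10} < 1, i.e. C(n, 5) < 4^{10 − 1} = 262144.
Check values of n near the boundary:
  n = 32: C(32, 5) = 201376; 201376 < 262144? YES
  n = 33: C(33, 5) = 237336; 237336 < 262144? YES
  n = 34: C(34, 5) = 278256; 278256 < 262144? NO
  n = 35: C(35, 5) = 324632; 324632 < 262144? NO
  n = 36: C(36, 5) = 376992; 376992 < 262144? NO
The largest n with C(n, 5) < 262144 is n = 33 (where E[X] = 29667/32768 ≈ 0.90536). Hence R_4(5) > 33, i.e. R_4(5) ≥ 34.

Largest n = 33; hence R_4(5) > 33.


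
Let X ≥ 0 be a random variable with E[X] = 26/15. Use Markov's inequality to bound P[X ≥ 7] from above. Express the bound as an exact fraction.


μ = E[X] = 26/15, a = 7.
Markov: P[X ≥ 7] ≤ μ/a = (26/15)/7 = 26/105.
Numerically: ≈ 0.248.
(Since a = 7 > μ = 1.733, the bound 26/105 is < 1 and informative.)

P[X ≥ 7] ≤ 26/105 ≈ 0.248.


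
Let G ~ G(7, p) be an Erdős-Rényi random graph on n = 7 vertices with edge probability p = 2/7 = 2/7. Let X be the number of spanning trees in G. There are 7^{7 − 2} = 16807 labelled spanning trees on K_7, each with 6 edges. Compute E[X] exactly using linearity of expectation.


K_7 has 7^{7 − 2} = 16807 labelled spanning trees.
For each such spanning tree H, let X_H = 1 if all 6 edges of H are present in G. Then P[X_H = 1] = p^{6} = (2/7)^{6} = 64/117649.
By linearity: E[X] = Σ_H E[X_H] = 16807 · p^{6} = 16807 · 64/117649 = 64/7.
Numerically: E[X] ≈ 9.14286.

E[X] = 16807 · (2/7)^{6} = 64/7 ≈ 9.14286.


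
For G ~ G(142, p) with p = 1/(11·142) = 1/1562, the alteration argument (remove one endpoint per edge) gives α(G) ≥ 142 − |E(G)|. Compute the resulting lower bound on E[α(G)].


E[|E(G)|] = C(142, 2)·p = 10011 · (1/1562) = 141/22.
E[α(G)] ≥ n − E[|E(G)|] = 142 − 141/22 = 2983/22.
Numerically: ≈ 135.590909.
(This is only a lower bound; the true E[α(G)] may be larger.)

E[α(G)] ≥ 2983/22 ≈ 135.590909.


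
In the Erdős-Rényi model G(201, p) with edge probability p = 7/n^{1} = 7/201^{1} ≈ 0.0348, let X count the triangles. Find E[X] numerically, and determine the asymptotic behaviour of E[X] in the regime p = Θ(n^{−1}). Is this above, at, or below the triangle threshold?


Number of potential triangles: C(201, 3) = 1333300.
Each occurs with probability p³ ≈ (0.0348)³ ≈ 4.22383e-05.
By linearity: E[X] = C(201, 3)·p³ ≈ 1333300 · 4.22383e-05 ≈ 56.316.
Here α = 1, so p = 7/n is exactly at the triangle threshold p ~ 1/n. Asymptotically E[X] → c³/6 = 7³/6 = 343/6 ≈ 57.167, a bounded constant. In this regime the triangle count is asymptotically Poisson(c³/6).

E[X] ≈ 56.316; in regime p = Θ(1/n^{1}) E[X] stays bounded (at the triangle threshold p ~ 1/n).


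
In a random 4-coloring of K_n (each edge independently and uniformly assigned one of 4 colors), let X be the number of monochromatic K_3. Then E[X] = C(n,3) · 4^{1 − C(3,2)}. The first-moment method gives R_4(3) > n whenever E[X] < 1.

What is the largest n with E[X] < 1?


We need C(n, 3) · 4^{1 − 3} < 1, i.e. C(n, 3) < 4^{3 − 1} = 16.
Check values of n near the boundary:
  n = 3: C(3, 3) = 1; 1 < 16? YES
  n = 4: C(4, 3) = 4; 4 < 16? YES
  n = 5: C(5, 3) = 10; 10 < 16? YES
  n = 6: C(6, 3) = 20; 20 < 16? NO
  n = 7: C(7, 3) = 35; 35 < 16? NO
  n = 8: C(8, 3) = 56; 56 < 16? NO
The largest n with C(n, 3) < 16 is n = 5 (where E[X] = 5/8 ≈ 0.6250). Hence R_4(3) > 5, i.e. R_4(3) ≥ 6.

Largest n = 5; hence R_4(3) > 5.


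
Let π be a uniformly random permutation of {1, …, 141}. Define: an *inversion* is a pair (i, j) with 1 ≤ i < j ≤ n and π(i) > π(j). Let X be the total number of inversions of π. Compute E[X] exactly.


Write X = Σ X_I over the C(141, 2) = 9870 pairs i < j, with X_I the indicator of one inversion.
There are 9870 indicators.
For each fixed pair i < j, the values π(i) and π(j) are two distinct elements of {1, …, 141} in uniformly random order; by symmetry P[π(i) > π(j)] = 1/2.
By linearity: E[X] = 9870 · (1/2) = C(141, 2) · (1/2) = 9870/2 = 4935 ≈ 4935.000000.

E[X] = 4935 = 4935.000000.


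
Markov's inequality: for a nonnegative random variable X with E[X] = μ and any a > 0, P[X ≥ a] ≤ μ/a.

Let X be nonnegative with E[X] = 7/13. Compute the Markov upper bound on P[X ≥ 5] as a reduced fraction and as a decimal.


μ = E[X] = 7/13, a = 5.
Markov: P[X ≥ 5] ≤ μ/a = (7/13)/5 = 7/65.
Numerically: ≈ 0.1077.
(Since a = 5 > μ = 0.5385, the bound 7/65 is < 1 and informative.)

P[X ≥ 5] ≤ 7/65 ≈ 0.1077.


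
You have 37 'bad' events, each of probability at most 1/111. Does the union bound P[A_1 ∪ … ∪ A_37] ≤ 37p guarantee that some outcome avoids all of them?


Union bound: P[∪_{i=1}^{37} A_i] ≤ Σ_i P[A_i] ≤ 37·p = 37·(1/111) = 1/3.
Numerically: 1/3 ≈ 0.333333.
Is 1/3 < 1? YES.
Since P[∪ A_i] ≤ 1/3 < 1, the complement has P[∩ A_i^c] ≥ 1 − 1/3 = 2/3 > 0, so some outcome avoids every A_i.

37·p = 1/3 ≈ 0.333333; existence CERTIFIED by the union bound.


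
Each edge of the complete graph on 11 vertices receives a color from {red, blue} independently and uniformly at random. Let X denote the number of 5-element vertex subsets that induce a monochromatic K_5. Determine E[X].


Let X = Σ_S X_S over the C(11, 5) = 462 subsets S of size 5, where X_S = 1 if the K_5 on S is monochromatic.
For a fixed S, the K_5 on S has C(5, 2) = 10 edges. P[all 10 edges red] = (1/2)^10, and likewise for blue, so P[monochromatic] = 2·(1/2)^10 = 2^{1 − 10} = 1/512.
Summing: E[X] = C(11, 5) · 2^{1 − 10} = 462 · 1/512 = 231/256.
Numerically: E[X] ≈ 0.902.

E[X] = C(11,5)·2^(1−C(5,2)) = 231/256 ≈ 0.902.


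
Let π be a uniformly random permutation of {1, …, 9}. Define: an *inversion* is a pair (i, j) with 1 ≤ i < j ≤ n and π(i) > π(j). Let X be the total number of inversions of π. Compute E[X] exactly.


Write X = Σ X_I over the C(9, 2) = 36 pairs i < j, with X_I the indicator of one inversion.
There are 36 indicators.
For each fixed pair i < j, the values π(i) and π(j) are two distinct elements of {1, …, 9} in uniformly random order; by symmetry P[π(i) > π(j)] = 1/2.
By linearity: E[X] = 36 · (1/2) = C(9, 2) · (1/2) = 36/2 = 18 ≈ 18.000000.

E[X] = 18 = 18.000000.


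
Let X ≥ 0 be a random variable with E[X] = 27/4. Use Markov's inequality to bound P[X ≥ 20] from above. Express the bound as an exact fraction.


μ = E[X] = 27/4, a = 20.
Markov: P[X ≥ 20] ≤ μ/a = (27/4)/20 = 27/80.
Numerically: ≈ 0.337500.
(Since a = 20 > μ = 6.750000, the bound 27/80 is < 1 and informative.)

P[X ≥ 20] ≤ 27/80 ≈ 0.337500.


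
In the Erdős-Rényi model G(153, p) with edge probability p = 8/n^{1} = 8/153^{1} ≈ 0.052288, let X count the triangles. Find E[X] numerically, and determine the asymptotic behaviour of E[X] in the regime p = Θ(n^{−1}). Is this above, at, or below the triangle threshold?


Number of potential triangles: C(153, 3) = 585276.
Each occurs with probability p³ ≈ (0.052288)³ ≈ 1.4295379e-04.
By linearity: E[X] = C(153, 3)·p³ ≈ 585276 · 1.4295379e-04 ≈ 83.66742.
Here α = 1, so p = 8/n is exactly at the triangle threshold p ~ 1/n. Asymptotically E[X] → c³/6 = 8³/6 = 256/3 ≈ 85.33333, a bounded constant. In this regime the triangle count is asymptotically Poisson(c³/6).

E[X] ≈ 83.66742; in regime p = Θ(1/n^{1}) E[X] stays bounded (at the triangle threshold p ~ 1/n).


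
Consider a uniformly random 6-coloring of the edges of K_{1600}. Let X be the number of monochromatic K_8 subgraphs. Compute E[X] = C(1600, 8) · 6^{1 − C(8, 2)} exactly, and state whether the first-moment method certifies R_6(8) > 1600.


E[X] = C(1600, 8) · 6^{1 − 28} = 1046712188466516943800 · 6^{−27} = 1046712188466516943800/1023490369077469249536.
As a reduced fraction: E[X] = 4845889761419059925/4738381338321616896 ≈ 1.0226888.
Is E[X] < 1? NO.
Since E[X] ≥ 1, the first-moment bound is inconclusive at n = 1600; it does NOT by itself certify R_6(8) > 1600.

E[X] = 4845889761419059925/4738381338321616896 ≈ 1.0226888; E[X] ≥ 1; first-moment method inconclusive here.


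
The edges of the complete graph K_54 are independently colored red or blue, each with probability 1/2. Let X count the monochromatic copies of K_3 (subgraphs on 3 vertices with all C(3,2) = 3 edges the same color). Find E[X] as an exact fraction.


Let X = Σ_S X_S over the C(54, 3) = 24804 subsets S of size 3, where X_S = 1 if the K_3 on S is monochromatic.
For a fixed S, the K_3 on S has C(3, 2) = 3 edges. P[all 3 edges red] = (1/2)^3, and likewise for blue, so P[monochromatic] = 2·(1/2)^3 = 2^{1 − 3} = 1/4.
By linearity of expectation: E[X] = C(54, 3) · 2^{1 − 3} = 24804 · 1/4 = 6201.
Numerically: E[X] ≈ 6201.000000.

E[X] = C(54,3)·2^(1−C(3,2)) = 6201 ≈ 6201.000000.


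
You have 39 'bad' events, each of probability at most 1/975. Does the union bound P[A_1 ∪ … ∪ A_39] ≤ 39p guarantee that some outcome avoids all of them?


Union bound: P[∪_{i=1}^{39} A_i] ≤ Σ_i P[A_i] ≤ 39·p = 39·(1/975) = 1/25.
Numerically: 1/25 ≈ 0.0400000.
Is 1/25 < 1? YES.
Since P[∪ A_i] ≤ 1/25 < 1, the complement has P[∩ A_i^c] ≥ 1 − 1/25 = 24/25 > 0, so some outcome avoids every A_i.

39·p = 1/25 ≈ 0.0400000; existence CERTIFIED by the union bound.


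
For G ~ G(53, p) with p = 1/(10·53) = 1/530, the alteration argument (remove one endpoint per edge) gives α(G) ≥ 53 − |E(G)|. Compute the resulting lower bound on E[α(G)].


E[|E(G)|] = C(53, 2)·p = 1378 · (1/530) = 13/5.
E[α(G)] ≥ n − E[|E(G)|] = 53 − 13/5 = 252/5.
Numerically: ≈ 50.40000.
(This is only a lower bound; the true E[α(G)] may be larger.)

E[α(G)] ≥ 252/5 ≈ 50.40000.


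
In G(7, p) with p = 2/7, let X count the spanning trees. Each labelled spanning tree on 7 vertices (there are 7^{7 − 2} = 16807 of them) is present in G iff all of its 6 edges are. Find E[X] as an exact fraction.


K_7 has 7^{7 − 2} = 16807 labelled spanning trees.
For each such spanning tree H, let X_H = 1 if all 6 edges of H are present in G. Then P[X_H = 1] = p^{6} = (2/7)^{6} = 64/117649.
By linearity of expectation: E[X] = Σ_H E[X_H] = 16807 · p^{6} = 16807 · 64/117649 = 64/7.
Numerically: E[X] ≈ 9.14286.

E[X] = 16807 · (2/7)^{6} = 64/7 ≈ 9.14286.


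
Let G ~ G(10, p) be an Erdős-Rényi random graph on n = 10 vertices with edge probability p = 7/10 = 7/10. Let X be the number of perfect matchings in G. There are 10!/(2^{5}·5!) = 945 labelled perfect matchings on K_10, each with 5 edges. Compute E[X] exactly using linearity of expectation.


K_10 has 10!/(2^{5}·5!) = 945 labelled perfect matchings.
For each such perfect matching H, let X_H = 1 if all 5 edges of H are present in G. Then P[X_H = 1] = p^{5} = (7/10)^{5} = 16807/100000.
By linearity of expectation: E[X] = Σ_H E[X_H] = 945 · p^{5} = 945 · 16807/100000 = 3176523/20000.
Numerically: E[X] ≈ 158.83.

E[X] = 945 · (7/10)^{5} = 3176523/20000 ≈ 158.83.


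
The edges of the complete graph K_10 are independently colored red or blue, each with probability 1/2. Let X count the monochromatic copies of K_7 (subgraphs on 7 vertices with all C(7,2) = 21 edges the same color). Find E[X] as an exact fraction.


Let X = Σ_S X_S over the C(10, 7) = 120 subsets S of size 7, where X_S = 1 if the K_7 on S is monochromatic.
For a fixed S, the K_7 on S has C(7, 2) = 21 edges. P[all 21 edges red] = (1/2)^21, and likewise for blue, so P[monochromatic] = 2·(1/2)^21 = 2^{1 − 21} = 1/1048576.
By linearity of expectation: E[X] = C(10, 7) · 2^{1 − 21} = 120 · 1/1048576 = 15/131072.
Numerically: E[X] ≈ 0.00011.

E[X] = C(10,7)·2^(1−C(7,2)) = 15/131072 ≈ 0.00011.


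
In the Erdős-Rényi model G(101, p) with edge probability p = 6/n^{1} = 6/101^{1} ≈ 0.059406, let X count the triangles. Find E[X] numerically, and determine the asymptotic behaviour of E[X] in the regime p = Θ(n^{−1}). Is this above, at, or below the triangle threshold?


Number of potential triangles: C(101, 3) = 166650.
Each occurs with probability p³ ≈ (0.059406)³ ≈ 2.0964747e-04.
By linearity: E[X] = C(101, 3)·p³ ≈ 166650 · 2.0964747e-04 ≈ 34.93775.
Here α = 1, so p = 6/n is exactly at the triangle threshold p ~ 1/n. Asymptotically E[X] → c³/6 = 6³/6 = 36 ≈ 36.00000, a bounded constant. In this regime the triangle count is asymptotically Poisson(c³/6).

E[X] ≈ 34.93775; in regime p = Θ(1/n^{1}) E[X] stays bounded (at the triangle threshold p ~ 1/n).


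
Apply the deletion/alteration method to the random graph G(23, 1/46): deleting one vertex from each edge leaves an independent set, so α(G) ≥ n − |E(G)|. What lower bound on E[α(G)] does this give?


E[|E(G)|] = C(23, 2)·p = 253 · (1/46) = 11/2.
E[α(G)] ≥ n − E[|E(G)|] = 23 − 11/2 = 35/2.
Numerically: ≈ 17.5000.
(This is only a lower bound; the true E[α(G)] may be larger.)

E[α(G)] ≥ 35/2 ≈ 17.5000.


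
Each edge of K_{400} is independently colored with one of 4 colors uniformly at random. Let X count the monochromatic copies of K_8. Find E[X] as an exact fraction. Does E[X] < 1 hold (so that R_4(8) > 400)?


E[X] = C(400, 8) · 4^{1 − 28} = 15148408086508950 · 4^{−27} = 15148408086508950/18014398509481984.
As a reduced fraction: E[X] = 7574204043254475/9007199254740992 ≈ 0.8409056.
Is E[X] < 1? YES.
Since E[X] < 1, there exists a 4-coloring of K_{400} with no monochromatic K_8; hence R_4(8) > 400.

E[X] = 7574204043254475/9007199254740992 ≈ 0.8409056; E[X] < 1, so R_4(8) > 400.


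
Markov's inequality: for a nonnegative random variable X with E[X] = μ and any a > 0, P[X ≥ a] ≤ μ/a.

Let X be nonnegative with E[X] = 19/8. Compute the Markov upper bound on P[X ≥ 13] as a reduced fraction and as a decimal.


μ = E[X] = 19/8, a = 13.
Markov: P[X ≥ 13] ≤ μ/a = (19/8)/13 = 19/104.
Numerically: ≈ 0.1827.
(Since a = 13 > μ = 2.3750, the bound 19/104 is < 1 and informative.)

P[X ≥ 13] ≤ 19/104 ≈ 0.1827.


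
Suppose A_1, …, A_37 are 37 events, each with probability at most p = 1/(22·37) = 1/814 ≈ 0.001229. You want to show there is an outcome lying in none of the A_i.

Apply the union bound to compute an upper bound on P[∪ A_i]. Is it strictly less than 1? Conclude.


Union bound: P[∪_{i=1}^{37} A_i] ≤ Σ_i P[A_i] ≤ 37·p = 37·(1/814) = 1/22.
Numerically: 1/22 ≈ 0.045455.
Is 1/22 < 1? YES.
Since P[∪ A_i] ≤ 1/22 < 1, the complement has P[∩ A_i^c] ≥ 1 − 1/22 = 21/22 > 0, so some outcome avoids every A_i.

37·p = 1/22 ≈ 0.045455; existence CERTIFIED by the union bound.


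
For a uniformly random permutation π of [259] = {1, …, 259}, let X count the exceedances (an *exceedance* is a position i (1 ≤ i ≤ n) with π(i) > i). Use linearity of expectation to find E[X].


Write X = Σ_{i=1}^{259} X_i, where X_i = 1_{π(i) > i}.
For each fixed i, π(i) is uniform over {1, …, 259} (marginal of a uniform permutation), so P[π(i) > i] = (n − i)/n. Summing: Σ_{i=1}^{259} (n − i)/n = (0 + 1 + … + 258)/259 = 259(259 − 1)/(2·259) = (259 − 1)/2.
Hence E[X] = Σ_{i=1}^{259} (259 − i)/259 = 129 ≈ 129.000.

E[X] = 129 = 129.000.


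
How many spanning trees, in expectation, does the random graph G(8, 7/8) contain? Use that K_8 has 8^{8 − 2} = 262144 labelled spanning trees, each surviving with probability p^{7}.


K_8 has 8^{8 − 2} = 262144 labelled spanning trees.
For each such spanning tree H, let X_H = 1 if all 7 edges of H are present in G. Then P[X_H = 1] = p^{7} = (7/8)^{7} = 823543/2097152.
By linearity of expectation: E[X] = Σ_H E[X_H] = 262144 · p^{7} = 262144 · 823543/2097152 = 823543/8.
Numerically: E[X] ≈ 1.0294e+05.

E[X] = 262144 · (7/8)^{7} = 823543/8 ≈ 1.0294e+05.


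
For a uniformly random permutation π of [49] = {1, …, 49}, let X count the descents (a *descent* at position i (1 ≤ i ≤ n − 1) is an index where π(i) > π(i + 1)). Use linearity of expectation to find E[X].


Write X = Σ X_I over i = 1, …, 48, with X_I the indicator of one descent.
There are 48 indicators.
For each fixed i, the pair (π(i), π(i+1)) is a uniformly random ordered pair of distinct values from {1, …, 49}; by symmetry P[π(i) > π(i+1)] = 1/2.
By linearity: E[X] = 48 · (1/2) = (49 − 1) · (1/2) = 24 ≈ 24.000000.

E[X] = 24 = 24.000000.


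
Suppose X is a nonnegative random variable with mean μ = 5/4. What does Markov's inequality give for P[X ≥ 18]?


μ = E[X] = 5/4, a = 18.
Markov: P[X ≥ 18] ≤ μ/a = (5/4)/18 = 5/72.
Numerically: ≈ 0.06944.
(Since a = 18 > μ = 1.25000, the bound 5/72 is < 1 and informative.)

P[X ≥ 18] ≤ 5/72 ≈ 0.06944.


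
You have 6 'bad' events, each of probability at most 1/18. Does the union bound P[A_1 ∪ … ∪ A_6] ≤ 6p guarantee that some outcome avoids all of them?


Union bound: P[∪_{i=1}^{6} A_i] ≤ Σ_i P[A_i] ≤ 6·p = 6·(1/18) = 1/3.
Numerically: 1/3 ≈ 0.33333.
Is 1/3 < 1? YES.
Since P[∪ A_i] ≤ 1/3 < 1, the complement has P[∩ A_i^c] ≥ 1 − 1/3 = 2/3 > 0, so some outcome avoids every A_i.

6·p = 1/3 ≈ 0.33333; existence CERTIFIED by the union bound.


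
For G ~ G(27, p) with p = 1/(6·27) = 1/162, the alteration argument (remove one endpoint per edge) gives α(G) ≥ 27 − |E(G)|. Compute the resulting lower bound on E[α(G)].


E[|E(G)|] = C(27, 2)·p = 351 · (1/162) = 13/6.
E[α(G)] ≥ n − E[|E(G)|] = 27 − 13/6 = 149/6.
Numerically: ≈ 24.83333.
(This is only a lower bound; the true E[α(G)] may be larger.)

E[α(G)] ≥ 149/6 ≈ 24.83333.


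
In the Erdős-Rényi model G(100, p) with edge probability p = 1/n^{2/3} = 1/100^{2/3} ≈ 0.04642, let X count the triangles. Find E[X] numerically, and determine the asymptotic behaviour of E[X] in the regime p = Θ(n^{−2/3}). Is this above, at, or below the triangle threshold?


Number of potential triangles: C(100, 3) = 161700.
Each occurs with probability p³ ≈ (0.04642)³ ≈ 1.000000e-04.
By linearity: E[X] = C(100, 3)·p³ ≈ 161700 · 1.000000e-04 ≈ 16.1700.
Since α = 2/3 < 1, p = c/n^{2/3} ≫ 1/n is above the triangle threshold p ~ 1/n. Asymptotically E[X] ~ (c³/6)·n^{3(1−α)} = (1³/6)·n^{1} → ∞; triangles are abundant w.h.p.

E[X] ≈ 16.1700; in regime p = Θ(1/n^{2/3}) E[X] diverges (above the triangle threshold p ~ 1/n).


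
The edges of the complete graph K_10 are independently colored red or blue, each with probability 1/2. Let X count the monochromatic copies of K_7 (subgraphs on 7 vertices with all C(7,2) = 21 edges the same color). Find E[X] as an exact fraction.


Let X = Σ_S X_S over the C(10, 7) = 120 subsets S of size 7, where X_S = 1 if the K_7 on S is monochromatic.
For a fixed S, the K_7 on S has C(7, 2) = 21 edges. P[all 21 edges red] = (1/2)^21, and likewise for blue, so P[monochromatic] = 2·(1/2)^21 = 2^{1 − 21} = 1/1048576.
Summing: E[X] = C(10, 7) · 2^{1 − 21} = 120 · 1/1048576 = 15/131072.
Numerically: E[X] ≈ 0.000114.

E[X] = C(10,7)·2^(1−C(7,2)) = 15/131072 ≈ 0.000114.


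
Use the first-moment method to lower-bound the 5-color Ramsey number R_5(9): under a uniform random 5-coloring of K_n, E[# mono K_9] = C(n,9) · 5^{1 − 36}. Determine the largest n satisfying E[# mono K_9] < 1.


We need C(n, 9) · 5^{1 − 36} < 1, i.e. C(n, 9) < 5^{36 − 1} = 2910383045673370361328125.
Check values of n near the boundary:
  n = 2167: C(2167, 9) = 2855899084841489792706810; 2855899084841489792706810 < 2910383045673370361328125? YES
  n = 2168: C(2168, 9) = 2867804175977929537095120; 2867804175977929537095120 < 2910383045673370361328125? YES
  n = 2169: C(2169, 9) = 2879753360044504243499683; 2879753360044504243499683 < 2910383045673370361328125? YES
  n = 2170: C(2170, 9) = 2891746779868845075610510; 2891746779868845075610510 < 2910383045673370361328125? YES
  n = 2171: C(2171, 9) = 2903784578674959601827205; 2903784578674959601827205 < 2910383045673370361328125? YES
  n = 2172: C(2172, 9) = 2915866900084148060642020; 2915866900084148060642020 < 2910383045673370361328125? NO
  n = 2173: C(2173, 9) = 2927993888115921319674265; 2927993888115921319674265 < 2910383045673370361328125? NO
  n = 2174: C(2174, 9) = 2940165687188920530702934; 2940165687188920530702934 < 2910383045673370361328125? NO
The largest n with C(n, 9) < 2910383045673370361328125 is n = 2171 (where E[X] = 580756915734991920365441/582076609134674072265625 ≈ 0.997733). Hence R_5(9) > 2171, i.e. R_5(9) ≥ 2172.

Largest n = 2171; hence R_5(9) > 2171.


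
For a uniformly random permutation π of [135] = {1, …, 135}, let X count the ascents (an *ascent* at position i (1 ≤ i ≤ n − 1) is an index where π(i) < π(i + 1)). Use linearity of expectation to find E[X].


Write X = Σ X_I over i = 1, …, 134, with X_I the indicator of one ascent.
There are 134 indicators.
For each fixed i, the pair (π(i), π(i+1)) is a uniformly random ordered pair of distinct values from {1, …, 135}; by symmetry P[π(i) < π(i+1)] = 1/2.
By linearity: E[X] = 134 · (1/2) = (135 − 1) · (1/2) = 67 ≈ 67.00000.

E[X] = 67 = 67.00000.


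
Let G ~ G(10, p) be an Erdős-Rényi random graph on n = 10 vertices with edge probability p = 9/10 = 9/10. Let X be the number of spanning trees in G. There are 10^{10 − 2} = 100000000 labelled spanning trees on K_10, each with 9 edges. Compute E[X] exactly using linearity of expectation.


K_10 has 10^{10 − 2} = 100000000 labelled spanning trees.
For each such spanning tree H, let X_H = 1 if all 9 edges of H are present in G. Then P[X_H = 1] = p^{9} = (9/10)^{9} = 387420489/1000000000.
By linearity of expectation: E[X] = Σ_H E[X_H] = 100000000 · p^{9} = 100000000 · 387420489/1000000000 = 387420489/10.
Numerically: E[X] ≈ 3.87e+07.

E[X] = 100000000 · (9/10)^{9} = 387420489/10 ≈ 3.87e+07.


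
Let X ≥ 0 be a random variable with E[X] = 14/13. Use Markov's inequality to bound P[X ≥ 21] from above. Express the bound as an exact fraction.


μ = E[X] = 14/13, a = 21.
Markov: P[X ≥ 21] ≤ μ/a = (14/13)/21 = 2/39.
Numerically: ≈ 0.051.
(Since a = 21 > μ = 1.077, the bound 2/39 is < 1 and informative.)

P[X ≥ 21] ≤ 2/39 ≈ 0.051.


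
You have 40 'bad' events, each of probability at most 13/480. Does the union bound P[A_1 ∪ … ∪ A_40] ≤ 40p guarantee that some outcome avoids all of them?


Union bound: P[∪_{i=1}^{40} A_i] ≤ Σ_i P[A_i] ≤ 40·p = 40·(13/480) = 13/12.
Numerically: 13/12 ≈ 1.08333.
Is 13/12 < 1? NO.
Since the bound 13/12 is ≥ 1, the union bound is uninformative here; it does NOT by itself certify existence.

40·p = 13/12 ≈ 1.08333; existence NOT certified by the union bound.


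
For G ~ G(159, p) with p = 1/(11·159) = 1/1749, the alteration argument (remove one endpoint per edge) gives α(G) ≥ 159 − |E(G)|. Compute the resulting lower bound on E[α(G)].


E[|E(G)|] = C(159, 2)·p = 12561 · (1/1749) = 79/11.
E[α(G)] ≥ n − E[|E(G)|] = 159 − 79/11 = 1670/11.
Numerically: ≈ 151.818.
(This is only a lower bound; the true E[α(G)] may be larger.)

E[α(G)] ≥ 1670/11 ≈ 151.818.


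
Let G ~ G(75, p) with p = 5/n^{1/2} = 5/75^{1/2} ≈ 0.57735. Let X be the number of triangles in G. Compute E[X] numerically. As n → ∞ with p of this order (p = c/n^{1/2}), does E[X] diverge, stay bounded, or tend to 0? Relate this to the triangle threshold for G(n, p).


Number of potential triangles: C(75, 3) = 67525.
Each occurs with probability p³ ≈ (0.57735)³ ≈ 1.9245009e-01.
By linearity: E[X] = C(75, 3)·p³ ≈ 67525 · 1.9245009e-01 ≈ 12995.19231.
Since α = 1/2 < 1, p = c/n^{1/2} ≫ 1/n is above the triangle threshold p ~ 1/n. Asymptotically E[X] ~ (c³/6)·n^{3(1−α)} = (5³/6)·n^{1.5} → ∞; triangles are abundant w.h.p.

E[X] ≈ 12995.19231; in regime p = Θ(1/n^{1/2}) E[X] diverges (above the triangle threshold p ~ 1/n).


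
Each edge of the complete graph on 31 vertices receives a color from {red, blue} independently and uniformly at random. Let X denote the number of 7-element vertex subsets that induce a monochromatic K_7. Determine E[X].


Let X = Σ_S X_S over the C(31, 7) = 2629575 subsets S of size 7, where X_S = 1 if the K_7 on S is monochromatic.
For a fixed S, the K_7 on S has C(7, 2) = 21 edges. P[all 21 edges red] = (1/2)^21, and likewise for blue, so P[monochromatic] = 2·(1/2)^21 = 2^{1 − 21} = 1/1048576.
By linearity: E[X] = C(31, 7) · 2^{1 − 21} = 2629575 · 1/1048576 = 2629575/1048576.
Numerically: E[X] ≈ 2.507758.

E[X] = C(31,7)·2^(1−C(7,2)) = 2629575/1048576 ≈ 2.507758.


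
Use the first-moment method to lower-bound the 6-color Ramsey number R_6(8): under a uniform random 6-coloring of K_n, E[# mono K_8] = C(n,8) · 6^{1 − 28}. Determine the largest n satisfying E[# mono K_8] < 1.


We need C(n, 8) · 6^{1 − 28} < 1, i.e. C(n, 8) < 6^{28 − 1} = 1023490369077469249536.
Check values of n near the boundary:
  n = 1590: C(1590, 8) = 995397314198933813310; 995397314198933813310 < 1023490369077469249536? YES
  n = 1591: C(1591, 8) = 1000427749141189953870; 1000427749141189953870 < 1023490369077469249536? YES
  n = 1592: C(1592, 8) = 1005480414540892933435; 1005480414540892933435 < 1023490369077469249536? YES
  n = 1593: C(1593, 8) = 1010555394551193970323; 1010555394551193970323 < 1023490369077469249536? YES
  n = 1594: C(1594, 8) = 1015652773590544255167; 1015652773590544255167 < 1023490369077469249536? YES
  n = 1595: C(1595, 8) = 1020772636343363633895; 1020772636343363633895 < 1023490369077469249536? YES
  n = 1596: C(1596, 8) = 1025915067760710553965; 1025915067760710553965 < 1023490369077469249536? NO
The largest n with C(n, 8) < 1023490369077469249536 is n = 1595 (where E[X] = 113419181815929292655/113721152119718805504 ≈ 0.997345). Hence R_6(8) > 1595, i.e. R_6(8) ≥ 1596.

Largest n = 1595; hence R_6(8) > 1595.


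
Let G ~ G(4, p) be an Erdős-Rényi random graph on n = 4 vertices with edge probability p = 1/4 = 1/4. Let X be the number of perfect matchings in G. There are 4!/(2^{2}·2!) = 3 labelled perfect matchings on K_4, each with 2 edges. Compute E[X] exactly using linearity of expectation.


K_4 has 4!/(2^{2}·2!) = 3 labelled perfect matchings.
For each such perfect matching H, let X_H = 1 if all 2 edges of H are present in G. Then P[X_H = 1] = p^{2} = (1/4)^{2} = 1/16.
Summing the indicators: E[X] = Σ_H E[X_H] = 3 · p^{2} = 3 · 1/16 = 3/16.
Numerically: E[X] ≈ 0.1875.

E[X] = 3 · (1/4)^{2} = 3/16 ≈ 0.1875.


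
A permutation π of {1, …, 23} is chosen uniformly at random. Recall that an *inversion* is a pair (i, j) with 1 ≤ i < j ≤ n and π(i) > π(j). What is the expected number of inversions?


Write X = Σ X_I over the C(23, 2) = 253 pairs i < j, with X_I the indicator of one inversion.
There are 253 indicators.
For each fixed pair i < j, the values π(i) and π(j) are two distinct elements of {1, …, 23} in uniformly random order; by symmetry P[π(i) > π(j)] = 1/2.
By linearity: E[X] = 253 · (1/2) = C(23, 2) · (1/2) = 253/2 = 253/2 ≈ 126.500.

E[X] = 253/2 = 126.500.


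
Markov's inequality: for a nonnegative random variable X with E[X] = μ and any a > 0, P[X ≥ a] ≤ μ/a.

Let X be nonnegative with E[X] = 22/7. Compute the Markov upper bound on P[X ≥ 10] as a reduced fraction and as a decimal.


μ = E[X] = 22/7, a = 10.
Markov: P[X ≥ 10] ≤ μ/a = (22/7)/10 = 11/35.
Numerically: ≈ 0.3143.
(Since a = 10 > μ = 3.1429, the bound 11/35 is < 1 and informative.)

P[X ≥ 10] ≤ 11/35 ≈ 0.3143.


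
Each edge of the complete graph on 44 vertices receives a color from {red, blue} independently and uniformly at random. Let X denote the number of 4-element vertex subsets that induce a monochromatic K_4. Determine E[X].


Let X = Σ_S X_S over the C(44, 4) = 135751 subsets S of size 4, where X_S = 1 if the K_4 on S is monochromatic.
For a fixed S, the K_4 on S has C(4, 2) = 6 edges. P[all 6 edges red] = (1/2)^6, and likewise for blue, so P[monochromatic] = 2·(1/2)^6 = 2^{1 − 6} = 1/32.
Summing: E[X] = C(44, 4) · 2^{1 − 6} = 135751 · 1/32 = 135751/32.
Numerically: E[X] ≈ 4242.2188.

E[X] = C(44,4)·2^(1−C(4,2)) = 135751/32 ≈ 4242.2188.


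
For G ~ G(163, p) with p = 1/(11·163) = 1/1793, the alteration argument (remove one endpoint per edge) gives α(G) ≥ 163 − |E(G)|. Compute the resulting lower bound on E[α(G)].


E[|E(G)|] = C(163, 2)·p = 13203 · (1/1793) = 81/11.
E[α(G)] ≥ n − E[|E(G)|] = 163 − 81/11 = 1712/11.
Numerically: ≈ 155.6364.
(This is only a lower bound; the true E[α(G)] may be larger.)

E[α(G)] ≥ 1712/11 ≈ 155.6364.


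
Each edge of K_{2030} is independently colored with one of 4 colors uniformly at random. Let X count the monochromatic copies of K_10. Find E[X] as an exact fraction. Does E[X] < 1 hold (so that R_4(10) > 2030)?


E[X] = C(2030, 10) · 4^{1 − 45} = 320298626039392096327195965 · 4^{−44} = 320298626039392096327195965/309485009821345068724781056.
As a reduced fraction: E[X] = 320298626039392096327195965/309485009821345068724781056 ≈ 1.03494.
Is E[X] < 1? NO.
Since E[X] ≥ 1, the first-moment bound is inconclusive at n = 2030; it does NOT by itself certify R_4(10) > 2030.

E[X] = 320298626039392096327195965/309485009821345068724781056 ≈ 1.03494; E[X] ≥ 1; first-moment method inconclusive here.
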